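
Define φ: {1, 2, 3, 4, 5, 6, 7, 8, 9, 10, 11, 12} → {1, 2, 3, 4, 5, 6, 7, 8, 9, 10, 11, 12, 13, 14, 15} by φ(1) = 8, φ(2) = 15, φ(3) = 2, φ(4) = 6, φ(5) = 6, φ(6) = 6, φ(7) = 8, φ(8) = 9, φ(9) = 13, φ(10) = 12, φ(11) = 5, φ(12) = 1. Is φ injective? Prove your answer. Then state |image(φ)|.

φ(4) = 6 = φ(5) with 4 ≠ 5, so φ is not injective.
The image of φ is {1, 2, 5, 6, 8, 9, 12, 13, 15}, which has 9 elements.

9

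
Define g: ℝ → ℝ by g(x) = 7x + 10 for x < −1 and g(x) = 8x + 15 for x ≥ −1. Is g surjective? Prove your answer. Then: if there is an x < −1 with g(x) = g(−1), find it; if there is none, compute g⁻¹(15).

Both pieces are strictly increasing (slopes 7 and 8), so each is injective on its own interval.
The left piece maps (−∞, −1) onto (−∞, 3); the right piece maps [−1, ∞) onto [7, ∞).
The union (−∞, 3) ∪ [7, ∞) omits the interval between 3 and 7; in particular 3 has no preimage. So g is not surjective.
Because the two images are disjoint, no x < −1 has g(x) = g(−1), so we compute g⁻¹(15): 15 lies in [7, ∞), so solve 8x + 15 = 15: x = (15 − 15)/8 = 0.

0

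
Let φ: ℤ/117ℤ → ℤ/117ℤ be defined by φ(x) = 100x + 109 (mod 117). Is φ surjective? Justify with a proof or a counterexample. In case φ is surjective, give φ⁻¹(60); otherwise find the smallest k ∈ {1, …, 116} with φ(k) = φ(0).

Since gcd(100, 117) = 1, 100 is invertible modulo 117. Euclid's algorithm: 117 = 1·100 + 17, 100 = 5·17 + 15, 17 = 1·15 + 2, 15 = 7·2 + 1; back-substituting gives 1 = 55·100 − 47·117, so 100⁻¹ ≡ 55 (mod 117).
Then y ↦ 55(y − 109) is a two-sided inverse to φ, so every y ∈ ℤ/117ℤ has a preimage.
Thus φ is surjective.
Since φ is surjective, we compute φ⁻¹(60): solve 100x + 109 ≡ 60 (mod 117), i.e. 100x ≡ 68 (mod 117).
Multiplying by 100⁻¹ = 55 gives x ≡ 55·68 = 3740 = 31·117 + 113 ≡ 113 (mod 117).
Check: φ(113) = 100·113 + 109 = 11409 = 97·117 + 60 ≡ 60 (mod 117).

113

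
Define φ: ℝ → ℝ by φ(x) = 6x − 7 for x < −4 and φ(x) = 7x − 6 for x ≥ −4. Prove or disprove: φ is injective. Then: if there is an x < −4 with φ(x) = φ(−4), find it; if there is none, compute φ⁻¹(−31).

-9/2

Both pieces are strictly increasing (slopes 6 and 7), so each is injective on its own interval.
The left piece maps (−∞, −4) onto (−∞, −31); the right piece maps [−4, ∞) onto [−34, ∞).
These images overlap. In particular φ(−4) = −34 (right piece), and solving 6x − 7 = −34 on the left piece gives x = −9/2 < −4.
So φ(−9/2) = φ(−4) with −9/2 ≠ −4, and φ is not injective. This x = −9/2 is the requested value below −4.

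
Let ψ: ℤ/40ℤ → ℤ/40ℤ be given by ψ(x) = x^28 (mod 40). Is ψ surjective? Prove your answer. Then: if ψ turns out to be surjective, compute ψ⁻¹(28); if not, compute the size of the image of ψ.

4

ψ(1) = 1^28 = 1.
ψ(3): Repeated squaring mod 40: 3^1 ≡ 3, 3^2 ≡ 3² = 9, 3^4 ≡ 9² = 81 ≡ 1, 3^8 ≡ 1² = 1, 3^16 ≡ 1² = 1. Since 28 = 16 + 8 + 4, 3^28 ≡ 1·1·1: 1·1 = 1, then 1·1 = 1. So 3^28 ≡ 1 (mod 40).
So ψ(1) = ψ(3) = 1 while 1 ≠ 3, so ψ is not injective.
A non-injective map from the 40-element set ℤ/40ℤ to itself takes at most 39 distinct values, so it cannot be surjective. Thus ψ is not surjective.
Since ψ is not surjective, we determine |image(ψ)|. Computing x^28 mod 40 for each x (by repeated squaring, reducing mod 40 at every step), the values ψ(0), ψ(1), …, ψ(39) are: 0, 1, 16, 1, 16, 25, 16, 1, 16, 1, 0, 1, 16, 1, 16, 25, 16, 1, 16, 1, 0, 1, 16, 1, 16, 25, 16, 1, 16, 1, 0, 1, 16, 1, 16, 25, 16, 1, 16, 1.
The distinct values are {0, 1, 16, 25}; there are 4 of them.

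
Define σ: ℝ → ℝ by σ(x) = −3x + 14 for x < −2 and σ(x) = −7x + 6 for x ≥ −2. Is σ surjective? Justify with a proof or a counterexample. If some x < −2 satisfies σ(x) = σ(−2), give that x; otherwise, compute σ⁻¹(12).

-6/7

Both pieces are strictly decreasing (slopes −3 and −7), so each is injective on its own interval.
The left piece maps (−∞, −2) onto (20, ∞); the right piece maps [−2, ∞) onto (−∞, 20].
These images together cover ℝ, so σ is surjective.
Because the two images are disjoint, no x < −2 has σ(x) = σ(−2), so we compute σ⁻¹(12): 12 lies in (−∞, 20], so solve −7x + 6 = 12: x = (12 − 6)/(−7) = −6/7.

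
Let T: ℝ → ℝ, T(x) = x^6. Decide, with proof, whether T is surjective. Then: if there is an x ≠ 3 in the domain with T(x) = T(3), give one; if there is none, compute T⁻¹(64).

Since 6 is even, x^6 ≥ 0 for all x ∈ ℝ, so −1 ∈ ℝ has no preimage. Hence T is not surjective.
For the follow-up, such an x exists: taking x = −3 ∈ ℝ gives T(−3) = 729 = T(3) with −3 ≠ 3.

-3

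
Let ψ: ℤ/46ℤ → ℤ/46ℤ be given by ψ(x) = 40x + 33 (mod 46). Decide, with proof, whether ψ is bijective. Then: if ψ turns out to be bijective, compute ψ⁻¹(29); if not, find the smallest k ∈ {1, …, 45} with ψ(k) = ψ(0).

We have gcd(40, 46) = 2 > 1. Taking u = 0 and v = 23: ψ(0) = 33 and ψ(23) = 40·23 + 33 = 953 ≡ 33 (mod 46).
So ψ(0) = ψ(23) while 0 ≠ 23, hence ψ is not injective, hence not bijective.
Since ψ is not bijective, we find the least positive k with ψ(k) = ψ(0): this means 40k ≡ 0 (mod 46), i.e. 46 ∣ 40k. Since gcd(40, 46) = 2, dividing through by 2 this holds exactly when 23 ∣ 20k, and as gcd(20, 23) = 1, exactly when 23 ∣ k.
The smallest positive such k is 23.

23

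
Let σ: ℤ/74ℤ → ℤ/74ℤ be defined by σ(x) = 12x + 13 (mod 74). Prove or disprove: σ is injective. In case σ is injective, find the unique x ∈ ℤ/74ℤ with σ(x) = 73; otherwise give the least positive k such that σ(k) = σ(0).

37

We have gcd(12, 74) = 2 > 1. Taking x_1 = 0 and x_2 = 37: σ(0) = 13 and σ(37) = 12·37 + 13 = 457 ≡ 13 (mod 74).
So σ(0) = σ(37) while 0 ≠ 37, hence σ is not injective.
Since σ is not injective, we find the least positive k with σ(k) = σ(0): this means 12k ≡ 0 (mod 74), i.e. 74 ∣ 12k. Since gcd(12, 74) = 2, dividing through by 2 this holds exactly when 37 ∣ 6k, and as gcd(6, 37) = 1, exactly when 37 ∣ k.
The smallest positive such k is 37.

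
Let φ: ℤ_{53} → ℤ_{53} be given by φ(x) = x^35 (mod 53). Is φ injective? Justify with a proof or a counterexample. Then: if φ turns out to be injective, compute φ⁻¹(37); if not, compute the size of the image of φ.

Since 53 is prime, the nonzero elements of ℤ_{53} form a cyclic group of order 52.
As gcd(35, 52) = 1, raising to the 35th power is a bijection on this group: if a^35 ≡ b^35 then (ab^{−1})^35 = 1, and the only element of order dividing gcd(35, 52) = 1 is 1, so a = b.
With φ(0) = 0 this makes φ injective on all of ℤ_{53}, hence bijective (finite equal-size domain and codomain). In particular φ is injective.
Since φ is injective, we find the preimage of 37. The inverse of x ↦ x^35 on (ℤ_{53})^× is x ↦ x^3, because 35·3 = 105 = 2·52 + 1 ≡ 1 (mod 52) and x^{52} = 1 for x ≠ 0 (Fermat). So φ⁻¹(37) = 37^3 mod 53.
Repeated squaring mod 53: 37^1 ≡ 37, 37^2 ≡ 37² = 1369 ≡ 44. Since 3 = 2 + 1, 37^3 ≡ 44·37: 44·37 = 1628 ≡ 38. So 37^3 ≡ 38 (mod 53).
Hence φ⁻¹(37) = 38.

38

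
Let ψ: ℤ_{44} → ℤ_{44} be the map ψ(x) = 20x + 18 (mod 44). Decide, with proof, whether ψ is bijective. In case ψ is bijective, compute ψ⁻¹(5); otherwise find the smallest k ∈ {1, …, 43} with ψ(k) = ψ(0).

11

Recall: ψ is injective if ψ(a) = ψ(b) implies a = b.
We have gcd(20, 44) = 4 > 1. Taking a = 0 and b = 11: ψ(0) = 18 and ψ(11) = 20·11 + 18 = 238 ≡ 18 (mod 44).
So ψ(0) = ψ(11) while 0 ≠ 11, therefore ψ is not injective, hence not bijective.
Since ψ is not bijective, we find the least positive k with ψ(k) = ψ(0): this means 20k ≡ 0 (mod 44), i.e. 44 ∣ 20k. Since gcd(20, 44) = 4, dividing through by 4 this holds exactly when 11 ∣ 5k, and as gcd(5, 11) = 1, exactly when 11 ∣ k.
The smallest positive such k is 11.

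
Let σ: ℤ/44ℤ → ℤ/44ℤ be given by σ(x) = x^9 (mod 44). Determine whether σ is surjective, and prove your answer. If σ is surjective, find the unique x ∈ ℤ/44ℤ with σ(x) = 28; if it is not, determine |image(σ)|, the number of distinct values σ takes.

33

σ(0) = 0^9 = 0.
σ(22): Repeated squaring mod 44: 22^1 ≡ 22, 22^2 ≡ 22² = 484 ≡ 0, 22^4 ≡ 0² = 0, 22^8 ≡ 0² = 0. Since 9 = 8 + 1, 22^9 ≡ 0·22: 0·22 = 0. So 22^9 ≡ 0 (mod 44).
So σ(0) = σ(22) = 0 while 0 ≠ 22, so σ is not injective.
A non-injective map from the 44-element set ℤ/44ℤ to itself takes at most 43 distinct values, so it cannot be surjective. Thus σ is not surjective.
Since σ is not surjective, we determine |image(σ)|. Computing x^9 mod 44 for each x (by repeated squaring, reducing mod 44 at every step), the values σ(0), σ(1), …, σ(43) are: 0, 1, 28, 15, 36, 9, 24, 19, 40, 5, 32, 11, 12, 17, 4, 3, 20, 13, 8, 7, 16, 21, 0, 23, 28, 37, 36, 31, 24, 41, 40, 27, 32, 33, 12, 39, 4, 25, 20, 35, 8, 29, 16, 43.
The distinct values are {0, 1, 3, 4, 5, 7, 8, 9, 11, 12, 13, 15, 16, 17, 19, 20, 21, 23, 24, 25, 27, 28, 29, 31, 32, 33, 35, 36, 37, 39, 40, 41, 43}; there are 33 of them.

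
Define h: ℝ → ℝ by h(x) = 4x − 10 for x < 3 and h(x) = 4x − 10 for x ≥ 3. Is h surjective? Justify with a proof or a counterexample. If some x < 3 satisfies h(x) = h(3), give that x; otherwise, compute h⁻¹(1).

11/4

Both pieces are strictly increasing (slopes 4 and 4), so each is injective on its own interval.
The left piece maps (−∞, 3) onto (−∞, 2); the right piece maps [3, ∞) onto [2, ∞).
These images together cover ℝ, so h is surjective.
Because the two images are disjoint, no x < 3 has h(x) = h(3), so we compute h⁻¹(1): 1 lies in (−∞, 2), so solve 4x − 10 = 1: x = (1 + 10)/4 = 11/4.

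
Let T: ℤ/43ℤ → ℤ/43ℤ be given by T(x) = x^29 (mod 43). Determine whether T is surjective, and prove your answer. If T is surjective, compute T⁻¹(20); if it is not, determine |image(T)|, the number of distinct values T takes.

Since 43 is prime, the nonzero elements of ℤ/43ℤ form a cyclic group of order 42.
As gcd(29, 42) = 1, raising to the 29th power is a bijection on this group: if x_1^29 ≡ x_2^29 then (x_1x_2^{−1})^29 = 1, and the only element of order dividing gcd(29, 42) = 1 is 1, so x_1 = x_2.
With T(0) = 0 this makes T injective on all of ℤ/43ℤ, hence bijective (finite equal-size domain and codomain). In particular T is surjective.
Since T is surjective, we find the preimage of 20. The inverse of x ↦ x^29 on (ℤ/43ℤ)^× is x ↦ x^29, because 29·29 = 841 = 20·42 + 1 ≡ 1 (mod 42) and x^{42} = 1 for x ≠ 0 (Fermat). So T⁻¹(20) = 20^29 mod 43.
Repeated squaring mod 43: 20^1 ≡ 20, 20^2 ≡ 20² = 400 ≡ 13, 20^4 ≡ 13² = 169 ≡ 40, 20^8 ≡ 40² = 1600 ≡ 9, 20^16 ≡ 9² = 81 ≡ 38. Since 29 = 16 + 8 + 4 + 1, 20^29 ≡ 38·9·40·20: 38·9 = 342 ≡ 41, then 41·40 = 1640 ≡ 6, then 6·20 = 120 ≡ 34. So 20^29 ≡ 34 (mod 43).
Hence T⁻¹(20) = 34.

34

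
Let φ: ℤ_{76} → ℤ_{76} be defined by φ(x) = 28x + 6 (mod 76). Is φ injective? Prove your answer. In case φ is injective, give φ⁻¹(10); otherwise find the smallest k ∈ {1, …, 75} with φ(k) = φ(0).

19

We have gcd(28, 76) = 4 > 1. Taking x_1 = 0 and x_2 = 19: φ(0) = 6 and φ(19) = 28·19 + 6 = 538 ≡ 6 (mod 76).
So φ(0) = φ(19) while 0 ≠ 19, thus φ is not injective.
Since φ is not injective, we find the least positive k with φ(k) = φ(0): this means 28k ≡ 0 (mod 76), i.e. 76 ∣ 28k. Since gcd(28, 76) = 4, dividing through by 4 this holds exactly when 19 ∣ 7k, and as gcd(7, 19) = 1, exactly when 19 ∣ k.
The smallest positive such k is 19.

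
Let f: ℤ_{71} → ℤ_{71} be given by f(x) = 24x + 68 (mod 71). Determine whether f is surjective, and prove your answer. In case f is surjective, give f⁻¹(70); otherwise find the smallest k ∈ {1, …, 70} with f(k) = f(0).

By definition, surjectivity means every element of the codomain has a preimage under f.
Since gcd(24, 71) = 1, 24 is invertible modulo 71. Euclid's algorithm: 71 = 2·24 + 23, 24 = 1·23 + 1; back-substituting gives 1 = 3·24 − 1·71, so 24⁻¹ ≡ 3 (mod 71).
Then y ↦ 3(y − 68) is a two-sided inverse to f, so every y ∈ ℤ_{71} has a preimage.
Hence f is surjective.
Since f is surjective, we find f⁻¹(70): we need 24x ≡ 70 − 68 ≡ 2 (mod 71). Using 24⁻¹ = 3: x ≡ 3·2 = 6, so x = 6.
Check: f(6) = 24·6 + 68 = 212 = 2·71 + 70 ≡ 70 (mod 71).

6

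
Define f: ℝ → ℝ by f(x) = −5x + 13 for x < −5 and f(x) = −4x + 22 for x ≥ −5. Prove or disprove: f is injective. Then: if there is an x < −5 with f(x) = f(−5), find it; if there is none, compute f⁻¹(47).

-29/5

Both pieces are strictly decreasing (slopes −5 and −4), so each is injective on its own interval.
The left piece maps (−∞, −5) onto (38, ∞); the right piece maps [−5, ∞) onto (−∞, 42].
These images overlap. In particular f(−5) = 42 (right piece), and solving −5x + 13 = 42 on the left piece gives x = −29/5 < −5.
So f(−29/5) = f(−5) with −29/5 ≠ −5, and f is not injective. This x = −29/5 is the requested value below −5.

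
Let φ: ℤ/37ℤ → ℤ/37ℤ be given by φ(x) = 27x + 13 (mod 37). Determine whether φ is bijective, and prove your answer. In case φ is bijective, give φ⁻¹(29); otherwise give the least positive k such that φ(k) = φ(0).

Suppose φ(a) = φ(b) in ℤ/37ℤ. Then 27a + 13 ≡ 27b + 13 (mod 37), hence 27(a − b) ≡ 0 (mod 37).
Since gcd(27, 37) = 1, 27 is invertible modulo 37, thus a − b ≡ 0 (mod 37), i.e. a = b.
We now compute 27⁻¹ mod 37 explicitly. Euclid's algorithm: 37 = 1·27 + 10, 27 = 2·10 + 7, 10 = 1·7 + 3, 7 = 2·3 + 1; back-substituting gives 1 = 11·27 − 8·37, so 27⁻¹ ≡ 11 (mod 37).
Then y ↦ 11(y − 13) is a two-sided inverse to φ, so every y ∈ ℤ/37ℤ has a preimage.
Thus φ is bijective.
Since φ is bijective, we compute φ⁻¹(29): solve 27x + 13 ≡ 29 (mod 37), i.e. 27x ≡ 16 (mod 37).
Multiplying by 27⁻¹ = 11 gives x ≡ 11·16 = 176 = 4·37 + 28 ≡ 28 (mod 37).
Check: φ(28) = 27·28 + 13 = 769 = 20·37 + 29 ≡ 29 (mod 37).

28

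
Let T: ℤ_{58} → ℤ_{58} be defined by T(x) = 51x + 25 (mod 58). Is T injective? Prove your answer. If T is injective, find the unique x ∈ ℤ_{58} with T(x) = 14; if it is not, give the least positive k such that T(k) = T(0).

If T(u) = T(v), then 51u ≡ 51v (mod 58). Because gcd(51, 58) = 1, we may cancel 51 to get u ≡ v (mod 58).
Hence T is injective.
We now compute 51⁻¹ mod 58 explicitly. Euclid's algorithm: 58 = 1·51 + 7, 51 = 7·7 + 2, 7 = 3·2 + 1; back-substituting gives 1 = 33·51 − 29·58, so 51⁻¹ ≡ 33 (mod 58).
Since T is injective, we find T⁻¹(14): we need 51x ≡ 14 − 25 ≡ 47 (mod 58). Using 51⁻¹ = 33: x ≡ 33·47 = 1551 = 26·58 + 43, so x = 43.
Check: T(43) = 51·43 + 25 = 2218 = 38·58 + 14 ≡ 14 (mod 58).

43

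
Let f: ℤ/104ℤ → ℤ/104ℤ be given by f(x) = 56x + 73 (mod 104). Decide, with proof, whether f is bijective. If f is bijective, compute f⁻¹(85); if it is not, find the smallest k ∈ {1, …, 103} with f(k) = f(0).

We have gcd(56, 104) = 8 > 1. Taking u = 0 and v = 13: f(0) = 73 and f(13) = 56·13 + 73 = 801 ≡ 73 (mod 104).
So f(0) = f(13) while 0 ≠ 13, so f is not injective, hence not bijective.
Since f is not bijective, we find the least positive k with f(k) = f(0): this means 56k ≡ 0 (mod 104), i.e. 104 ∣ 56k. Since gcd(56, 104) = 8, dividing through by 8 this holds exactly when 13 ∣ 7k, and as gcd(7, 13) = 1, exactly when 13 ∣ k.
The smallest positive such k is 13.

13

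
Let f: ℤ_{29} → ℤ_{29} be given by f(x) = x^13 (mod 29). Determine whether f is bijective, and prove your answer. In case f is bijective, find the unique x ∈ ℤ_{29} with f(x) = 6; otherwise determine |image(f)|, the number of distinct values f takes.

Since 29 is prime, the nonzero elements of ℤ_{29} form a cyclic group of order 28.
As gcd(13, 28) = 1, raising to the 13th power is a bijection on this group: if s^13 ≡ t^13 then (st^{−1})^13 = 1, and the only element of order dividing gcd(13, 28) = 1 is 1, so s = t.
With f(0) = 0 this makes f injective on all of ℤ_{29}, hence bijective (finite equal-size domain and codomain). In particular f is bijective.
Since f is bijective, we find the preimage of 6. The inverse of x ↦ x^13 on (ℤ_{29})^× is x ↦ x^13, because 13·13 = 169 = 6·28 + 1 ≡ 1 (mod 28) and x^{28} = 1 for x ≠ 0 (Fermat). So f⁻¹(6) = 6^13 mod 29.
Repeated squaring mod 29: 6^1 ≡ 6, 6^2 ≡ 6² = 36 ≡ 7, 6^4 ≡ 7² = 49 ≡ 20, 6^8 ≡ 20² = 400 ≡ 23. Since 13 = 8 + 4 + 1, 6^13 ≡ 23·20·6: 23·20 = 460 ≡ 25, then 25·6 = 150 ≡ 5. So 6^13 ≡ 5 (mod 29).
Hence f⁻¹(6) = 5.

5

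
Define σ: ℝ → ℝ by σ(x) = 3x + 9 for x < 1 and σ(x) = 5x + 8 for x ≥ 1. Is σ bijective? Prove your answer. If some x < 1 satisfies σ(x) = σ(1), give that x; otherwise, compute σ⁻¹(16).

Both pieces are strictly increasing (slopes 3 and 5), so each is injective on its own interval.
The left piece maps (−∞, 1) onto (−∞, 12); the right piece maps [1, ∞) onto [13, ∞).
The images leave a gap (12 has no preimage), so σ is not surjective, hence not bijective.
Because the two images are disjoint, no x < 1 has σ(x) = σ(1), so we compute σ⁻¹(16): 16 lies in [13, ∞), so solve 5x + 8 = 16: x = (16 − 8)/5 = 8/5.

8/5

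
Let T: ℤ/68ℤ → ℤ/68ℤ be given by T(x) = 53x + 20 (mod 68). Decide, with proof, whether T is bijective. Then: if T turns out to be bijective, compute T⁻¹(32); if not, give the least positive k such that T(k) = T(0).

40

Suppose T(u) = T(v) in ℤ/68ℤ. Then 53u + 20 ≡ 53v + 20 (mod 68), so 53(u − v) ≡ 0 (mod 68).
Since gcd(53, 68) = 1, 53 is invertible modulo 68, hence u − v ≡ 0 (mod 68), i.e. u = v.
We now compute 53⁻¹ mod 68 explicitly. Euclid's algorithm: 68 = 1·53 + 15, 53 = 3·15 + 8, 15 = 1·8 + 7, 8 = 1·7 + 1; back-substituting gives 1 = 9·53 − 7·68, so 53⁻¹ ≡ 9 (mod 68).
For any y ∈ ℤ/68ℤ, x = 9(y − 20) mod 68 satisfies T(x) = 53·9(y − 20) + 20 ≡ y (since 53·9 ≡ 1 mod 68). So every y has a preimage.
So T is bijective.
Since T is bijective, we compute T⁻¹(32): solve 53x + 20 ≡ 32 (mod 68), i.e. 53x ≡ 12 (mod 68).
Multiplying by 53⁻¹ = 9 gives x ≡ 9·12 = 108 = 1·68 + 40 ≡ 40 (mod 68).
Check: T(40) = 53·40 + 20 = 2140 = 31·68 + 32 ≡ 32 (mod 68).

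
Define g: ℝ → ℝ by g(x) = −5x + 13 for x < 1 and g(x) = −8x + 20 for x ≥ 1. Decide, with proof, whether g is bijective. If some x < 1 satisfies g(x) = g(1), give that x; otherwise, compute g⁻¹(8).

Both pieces are strictly decreasing (slopes −5 and −8), so each is injective on its own interval.
The left piece maps (−∞, 1) onto (8, ∞); the right piece maps [1, ∞) onto (−∞, 12].
These images overlap. In particular g(1) = 12 (right piece), and solving −5x + 13 = 12 on the left piece gives x = 1/5 < 1.
So g(1/5) = g(1) with 1/5 ≠ 1, and g is not injective, hence not bijective. This x = 1/5 is the requested value below 1.

1/5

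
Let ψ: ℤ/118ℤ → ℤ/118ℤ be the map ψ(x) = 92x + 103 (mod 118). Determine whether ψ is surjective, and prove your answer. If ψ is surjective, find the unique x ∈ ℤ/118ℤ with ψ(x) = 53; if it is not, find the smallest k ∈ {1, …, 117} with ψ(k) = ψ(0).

59

Since gcd(92, 118) = 2, we have 92x ≡ 0 (mod 2) for all x, so ψ(x) ≡ 1 (mod 2).
But 0 ≢ 1 (mod 2), so 0 ∈ ℤ/118ℤ has no preimage. Thus ψ is not surjective.
Since ψ is not surjective, we find the least positive k with ψ(k) = ψ(0): this means 92k ≡ 0 (mod 118), i.e. 118 ∣ 92k. Since gcd(92, 118) = 2, dividing through by 2 this holds exactly when 59 ∣ 46k, and as gcd(46, 59) = 1, exactly when 59 ∣ k.
The smallest positive such k is 59.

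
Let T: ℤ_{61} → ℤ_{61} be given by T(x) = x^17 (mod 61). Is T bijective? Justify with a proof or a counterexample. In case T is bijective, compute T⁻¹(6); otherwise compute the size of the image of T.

Since 61 is prime, the nonzero elements of ℤ_{61} form a cyclic group of order 60.
As gcd(17, 60) = 1, raising to the 17th power is a bijection on this group: if s^17 ≡ t^17 then (st^{−1})^17 = 1, and the only element of order dividing gcd(17, 60) = 1 is 1, so s = t.
With T(0) = 0 this makes T injective on all of ℤ_{61}, hence bijective (finite equal-size domain and codomain). In particular T is bijective.
Since T is bijective, we find the preimage of 6. The inverse of x ↦ x^17 on (ℤ_{61})^× is x ↦ x^53, because 17·53 = 901 = 15·60 + 1 ≡ 1 (mod 60) and x^{60} = 1 for x ≠ 0 (Fermat). So T⁻¹(6) = 6^53 mod 61.
Repeated squaring mod 61: 6^1 ≡ 6, 6^2 ≡ 6² = 36, 6^4 ≡ 36² = 1296 ≡ 15, 6^8 ≡ 15² = 225 ≡ 42, 6^16 ≡ 42² = 1764 ≡ 56, 6^32 ≡ 56² = 3136 ≡ 25. Since 53 = 32 + 16 + 4 + 1, 6^53 ≡ 25·56·15·6: 25·56 = 1400 ≡ 58, then 58·15 = 870 ≡ 16, then 16·6 = 96 ≡ 35. So 6^53 ≡ 35 (mod 61).
Hence T⁻¹(6) = 35.

35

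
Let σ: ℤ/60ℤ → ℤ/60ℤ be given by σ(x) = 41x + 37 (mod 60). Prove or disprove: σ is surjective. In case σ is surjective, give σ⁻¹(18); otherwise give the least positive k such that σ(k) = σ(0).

Recall: σ is surjective if every y in the codomain equals σ(x) for some x in the domain.
Since gcd(41, 60) = 1, 41 is invertible modulo 60. Euclid's algorithm: 60 = 1·41 + 19, 41 = 2·19 + 3, 19 = 6·3 + 1; back-substituting gives 1 = 41·41 − 28·60, so 41⁻¹ ≡ 41 (mod 60).
Then y ↦ 41(y − 37) is a two-sided inverse to σ, so every y ∈ ℤ/60ℤ has a preimage.
Hence σ is surjective.
Since σ is surjective, we compute σ⁻¹(18): solve 41x + 37 ≡ 18 (mod 60), i.e. 41x ≡ 41 (mod 60).
Multiplying by 41⁻¹ = 41 gives x ≡ 41·41 = 1681 = 28·60 + 1 ≡ 1 (mod 60).
Check: σ(1) = 41·1 + 37 = 78 = 1·60 + 18 ≡ 18 (mod 60).

1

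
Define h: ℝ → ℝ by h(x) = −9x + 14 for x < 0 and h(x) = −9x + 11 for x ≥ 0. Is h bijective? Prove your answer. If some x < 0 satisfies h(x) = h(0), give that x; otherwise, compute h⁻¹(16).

-2/9

Both pieces are strictly decreasing (slopes −9 and −9), so each is injective on its own interval.
The left piece maps (−∞, 0) onto (14, ∞); the right piece maps [0, ∞) onto (−∞, 11].
The images leave a gap (14 has no preimage), so h is not surjective, hence not bijective.
Because the two images are disjoint, no x < 0 has h(x) = h(0), so we compute h⁻¹(16): 16 lies in (14, ∞), so solve −9x + 14 = 16: x = (16 − 14)/(−9) = −2/9.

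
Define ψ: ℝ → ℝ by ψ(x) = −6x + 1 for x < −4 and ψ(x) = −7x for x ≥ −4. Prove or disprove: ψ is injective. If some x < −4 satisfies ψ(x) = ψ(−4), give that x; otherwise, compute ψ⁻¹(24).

Both pieces are strictly decreasing (slopes −6 and −7), so each is injective on its own interval.
The left piece maps (−∞, −4) onto (25, ∞); the right piece maps [−4, ∞) onto (−∞, 28].
These images overlap. In particular ψ(−4) = 28 (right piece), and solving −6x + 1 = 28 on the left piece gives x = −9/2 < −4.
So ψ(−9/2) = ψ(−4) with −9/2 ≠ −4, and ψ is not injective. This x = −9/2 is the requested value below −4.

-9/2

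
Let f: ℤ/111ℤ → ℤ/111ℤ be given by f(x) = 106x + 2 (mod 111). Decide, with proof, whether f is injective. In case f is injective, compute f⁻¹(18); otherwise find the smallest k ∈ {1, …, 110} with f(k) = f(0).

19

Suppose f(a) = f(b) in ℤ/111ℤ. Then 106a + 2 ≡ 106b + 2 (mod 111), thus 106(a − b) ≡ 0 (mod 111).
Since gcd(106, 111) = 1, 106 is invertible modulo 111, so a − b ≡ 0 (mod 111), i.e. a = b.
Therefore f is injective.
We now compute 106⁻¹ mod 111 explicitly. Euclid's algorithm: 111 = 1·106 + 5, 106 = 21·5 + 1; back-substituting gives 1 = 22·106 − 21·111, so 106⁻¹ ≡ 22 (mod 111).
Since f is injective, we find f⁻¹(18): we need 106x ≡ 18 − 2 ≡ 16 (mod 111). Using 106⁻¹ = 22: x ≡ 22·16 = 352 = 3·111 + 19, so x = 19.
Check: f(19) = 106·19 + 2 = 2016 = 18·111 + 18 ≡ 18 (mod 111).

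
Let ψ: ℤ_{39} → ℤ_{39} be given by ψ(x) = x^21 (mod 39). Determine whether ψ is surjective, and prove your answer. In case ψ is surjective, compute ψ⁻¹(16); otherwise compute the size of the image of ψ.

15

ψ(2): Repeated squaring mod 39: 2^1 ≡ 2, 2^2 ≡ 2² = 4, 2^4 ≡ 4² = 16, 2^8 ≡ 16² = 256 ≡ 22, 2^16 ≡ 22² = 484 ≡ 16. Since 21 = 16 + 4 + 1, 2^21 ≡ 16·16·2: 16·16 = 256 ≡ 22, then 22·2 = 44 ≡ 5. So 2^21 ≡ 5 (mod 39).
ψ(5): Repeated squaring mod 39: 5^1 ≡ 5, 5^2 ≡ 5² = 25, 5^4 ≡ 25² = 625 ≡ 1, 5^8 ≡ 1² = 1, 5^16 ≡ 1² = 1. Since 21 = 16 + 4 + 1, 5^21 ≡ 1·1·5: 1·1 = 1, then 1·5 = 5. So 5^21 ≡ 5 (mod 39).
So ψ(2) = ψ(5) = 5 while 2 ≠ 5, so ψ is not injective.
A non-injective map from the 39-element set ℤ_{39} to itself takes at most 38 distinct values, so it cannot be surjective. Therefore ψ is not surjective.
Since ψ is not surjective, we determine |image(ψ)|. Computing x^21 mod 39 for each x (by repeated squaring, reducing mod 39 at every step), the values ψ(0), ψ(1), …, ψ(38) are: 0, 1, 5, 27, 25, 5, 18, 34, 8, 27, 25, 8, 12, 13, 14, 18, 1, 38, 18, 31, 8, 21, 1, 38, 21, 25, 26, 27, 31, 14, 12, 31, 5, 21, 34, 14, 12, 34, 38.
The distinct values are {0, 1, 5, 8, 12, 13, 14, 18, 21, 25, 26, 27, 31, 34, 38}; there are 15 of them.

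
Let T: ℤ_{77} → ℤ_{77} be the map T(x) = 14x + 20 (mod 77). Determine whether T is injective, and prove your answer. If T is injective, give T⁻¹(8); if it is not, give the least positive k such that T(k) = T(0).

We have gcd(14, 77) = 7 > 1. Taking x_1 = 0 and x_2 = 11: T(0) = 20 and T(11) = 14·11 + 20 = 174 ≡ 20 (mod 77).
So T(0) = T(11) while 0 ≠ 11, so T is not injective.
Since T is not injective, we find the least positive k with T(k) = T(0): this means 14k ≡ 0 (mod 77), i.e. 77 ∣ 14k. Since gcd(14, 77) = 7, dividing through by 7 this holds exactly when 11 ∣ 2k, and as gcd(2, 11) = 1, exactly when 11 ∣ k.
The smallest positive such k is 11.

11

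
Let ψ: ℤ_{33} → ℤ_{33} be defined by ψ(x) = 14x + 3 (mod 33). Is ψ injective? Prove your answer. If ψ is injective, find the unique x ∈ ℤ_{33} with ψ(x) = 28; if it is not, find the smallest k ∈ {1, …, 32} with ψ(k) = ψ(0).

If ψ(a) = ψ(b), then 14a ≡ 14b (mod 33). Because gcd(14, 33) = 1, we may cancel 14 to get a ≡ b (mod 33).
Thus ψ is injective.
We now compute 14⁻¹ mod 33 explicitly. Euclid's algorithm: 33 = 2·14 + 5, 14 = 2·5 + 4, 5 = 1·4 + 1; back-substituting gives 1 = 26·14 − 11·33, so 14⁻¹ ≡ 26 (mod 33).
Since ψ is injective, we compute ψ⁻¹(28): solve 14x + 3 ≡ 28 (mod 33), i.e. 14x ≡ 25 (mod 33).
Multiplying by 14⁻¹ = 26 gives x ≡ 26·25 = 650 = 19·33 + 23 ≡ 23 (mod 33).
Check: ψ(23) = 14·23 + 3 = 325 = 9·33 + 28 ≡ 28 (mod 33).

23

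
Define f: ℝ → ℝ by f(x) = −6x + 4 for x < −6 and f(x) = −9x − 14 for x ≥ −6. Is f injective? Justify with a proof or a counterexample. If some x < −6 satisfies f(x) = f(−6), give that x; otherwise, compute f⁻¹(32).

Both pieces are strictly decreasing (slopes −6 and −9), so each is injective on its own interval.
The left piece maps (−∞, −6) onto (40, ∞); the right piece maps [−6, ∞) onto (−∞, 40].
These images are disjoint, so no value is attained by both pieces. Hence f is injective.
Because the two images are disjoint, no x < −6 has f(x) = f(−6), so we compute f⁻¹(32): 32 lies in (−∞, 40], so solve −9x − 14 = 32: x = (32 + 14)/(−9) = −46/9.

-46/9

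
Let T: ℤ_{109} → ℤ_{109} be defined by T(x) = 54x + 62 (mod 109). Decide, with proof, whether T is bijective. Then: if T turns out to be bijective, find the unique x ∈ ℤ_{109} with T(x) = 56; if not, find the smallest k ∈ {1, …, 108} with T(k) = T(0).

By definition, injectivity means: for all s, t in the domain, T(s) = T(t) implies s = t.
Suppose T(s) = T(t) in ℤ_{109}. Then 54s + 62 ≡ 54t + 62 (mod 109), thus 54(s − t) ≡ 0 (mod 109).
Since gcd(54, 109) = 1, 54 is invertible modulo 109, therefore s − t ≡ 0 (mod 109), i.e. s = t.
We now compute 54⁻¹ mod 109 explicitly. Euclid's algorithm: 109 = 2·54 + 1; back-substituting gives 1 = 107·54 − 53·109, so 54⁻¹ ≡ 107 (mod 109).
For any y ∈ ℤ_{109}, x = 107(y − 62) mod 109 satisfies T(x) = 54·107(y − 62) + 62 ≡ y (since 54·107 ≡ 1 mod 109). So every y has a preimage.
Therefore T is bijective.
Since T is bijective, we find T⁻¹(56): we need 54x ≡ 56 − 62 ≡ 103 (mod 109). Using 54⁻¹ = 107: x ≡ 107·103 = 11021 = 101·109 + 12, so x = 12.
Check: T(12) = 54·12 + 62 = 710 = 6·109 + 56 ≡ 56 (mod 109).

12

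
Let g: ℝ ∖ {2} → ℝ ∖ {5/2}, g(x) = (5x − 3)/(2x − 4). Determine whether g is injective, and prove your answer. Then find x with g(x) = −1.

1

Suppose g(s) = g(t). Cross-multiplying: (5s − 3)(2t − 4) = (5t − 3)(2s − 4).
Expanding both sides and cancelling the symmetric terms leaves −14·(s − t) = 0. Since −14 ≠ 0, s = t. Therefore g is injective.
Solving g(x) = −1: cross-multiplying gives 5x − 3 = −1(2x − 4), which rearranges to 7x = 7, so x = 1.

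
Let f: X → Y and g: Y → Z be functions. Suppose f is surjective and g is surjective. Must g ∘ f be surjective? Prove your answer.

surjective

Let c ∈ Z. Since g is surjective, there is b ∈ Y with g(b) = c. Since f is surjective, there is a ∈ X with f(a) = b.
Then (g ∘ f)(a) = g(b) = c. Thus g ∘ f is surjective.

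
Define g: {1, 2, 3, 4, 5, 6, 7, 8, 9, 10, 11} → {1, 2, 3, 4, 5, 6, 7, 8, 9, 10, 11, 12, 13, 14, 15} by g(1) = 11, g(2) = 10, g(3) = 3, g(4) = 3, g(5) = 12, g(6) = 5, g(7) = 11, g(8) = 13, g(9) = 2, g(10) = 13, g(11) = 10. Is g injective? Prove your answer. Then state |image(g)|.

g(3) = 3 = g(4) with 3 ≠ 4, so g is not injective.
The image of g is {2, 3, 5, 10, 11, 12, 13}, which has 7 elements.

7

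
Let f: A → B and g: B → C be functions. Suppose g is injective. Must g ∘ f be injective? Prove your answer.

No. Take A = {1, 2}, B = C = {1, 2, 3, 4, 5}, f(1) = f(2) = 1, and g = identity (injective).
Then (g ∘ f)(1) = (g ∘ f)(2) = 1 with 1 ≠ 2, so g ∘ f is not injective.

not injective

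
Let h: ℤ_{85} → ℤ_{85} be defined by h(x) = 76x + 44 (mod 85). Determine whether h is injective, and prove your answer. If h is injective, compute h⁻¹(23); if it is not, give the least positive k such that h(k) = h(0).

If h(x_1) = h(x_2), then 76x_1 ≡ 76x_2 (mod 85). Because gcd(76, 85) = 1, we may cancel 76 to get x_1 ≡ x_2 (mod 85).
Thus h is injective.
We now compute 76⁻¹ mod 85 explicitly. Euclid's algorithm: 85 = 1·76 + 9, 76 = 8·9 + 4, 9 = 2·4 + 1; back-substituting gives 1 = 66·76 − 59·85, so 76⁻¹ ≡ 66 (mod 85).
Since h is injective, we compute h⁻¹(23): solve 76x + 44 ≡ 23 (mod 85), i.e. 76x ≡ 64 (mod 85).
Multiplying by 76⁻¹ = 66 gives x ≡ 66·64 = 4224 = 49·85 + 59 ≡ 59 (mod 85).
Check: h(59) = 76·59 + 44 = 4528 = 53·85 + 23 ≡ 23 (mod 85).

59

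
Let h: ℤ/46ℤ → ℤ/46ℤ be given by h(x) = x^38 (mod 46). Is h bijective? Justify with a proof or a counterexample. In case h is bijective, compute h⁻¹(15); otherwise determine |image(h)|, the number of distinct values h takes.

24

h(22): Repeated squaring mod 46: 22^1 ≡ 22, 22^2 ≡ 22² = 484 ≡ 24, 22^4 ≡ 24² = 576 ≡ 24, 22^8 ≡ 24² = 576 ≡ 24, 22^16 ≡ 24² = 576 ≡ 24, 22^32 ≡ 24² = 576 ≡ 24. Since 38 = 32 + 4 + 2, 22^38 ≡ 24·24·24: 24·24 = 576 ≡ 24, then 24·24 = 576 ≡ 24. So 22^38 ≡ 24 (mod 46).
h(24): Repeated squaring mod 46: 24^1 ≡ 24, 24^2 ≡ 24² = 576 ≡ 24, 24^4 ≡ 24² = 576 ≡ 24, 24^8 ≡ 24² = 576 ≡ 24, 24^16 ≡ 24² = 576 ≡ 24, 24^32 ≡ 24² = 576 ≡ 24. Since 38 = 32 + 4 + 2, 24^38 ≡ 24·24·24: 24·24 = 576 ≡ 24, then 24·24 = 576 ≡ 24. So 24^38 ≡ 24 (mod 46).
So h(22) = h(24) = 24 while 22 ≠ 24, so h is not injective, hence not bijective.
Since h is not bijective, we determine |image(h)|. Computing x^38 mod 46 for each x (by repeated squaring, reducing mod 46 at every step), the values h(0), h(1), …, h(45) are: 0, 1, 32, 13, 12, 3, 2, 29, 16, 31, 4, 41, 18, 27, 8, 39, 6, 25, 26, 35, 36, 9, 24, 23, 24, 9, 36, 35, 26, 25, 6, 39, 8, 27, 18, 41, 4, 31, 16, 29, 2, 3, 12, 13, 32, 1.
The distinct values are {0, 1, 2, 3, 4, 6, 8, 9, 12, 13, 16, 18, 23, 24, 25, 26, 27, 29, 31, 32, 35, 36, 39, 41}; there are 24 of them.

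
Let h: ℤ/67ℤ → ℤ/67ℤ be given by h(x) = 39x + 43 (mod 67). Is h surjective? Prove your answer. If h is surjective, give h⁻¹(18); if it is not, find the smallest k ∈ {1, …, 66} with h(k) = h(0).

Recall: surjectivity means every element of the codomain has a preimage under h.
Since gcd(39, 67) = 1, 39 is invertible modulo 67. Euclid's algorithm: 67 = 1·39 + 28, 39 = 1·28 + 11, 28 = 2·11 + 6, 11 = 1·6 + 5, 6 = 1·5 + 1; back-substituting gives 1 = 55·39 − 32·67, so 39⁻¹ ≡ 55 (mod 67).
For any y ∈ ℤ/67ℤ, x = 55(y − 43) mod 67 satisfies h(x) = 39·55(y − 43) + 43 ≡ y (since 39·55 ≡ 1 mod 67). So every y has a preimage.
So h is surjective.
Since h is surjective, we find h⁻¹(18): we need 39x ≡ 18 − 43 ≡ 42 (mod 67). Using 39⁻¹ = 55: x ≡ 55·42 = 2310 = 34·67 + 32, so x = 32.
Check: h(32) = 39·32 + 43 = 1291 = 19·67 + 18 ≡ 18 (mod 67).

32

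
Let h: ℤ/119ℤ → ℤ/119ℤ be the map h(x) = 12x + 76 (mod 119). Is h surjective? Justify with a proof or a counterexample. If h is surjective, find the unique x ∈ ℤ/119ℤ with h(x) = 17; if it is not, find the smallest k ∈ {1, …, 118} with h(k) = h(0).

Since gcd(12, 119) = 1, 12 is invertible modulo 119. Euclid's algorithm: 119 = 9·12 + 11, 12 = 1·11 + 1; back-substituting gives 1 = 10·12 − 1·119, so 12⁻¹ ≡ 10 (mod 119).
Then y ↦ 10(y − 76) is a two-sided inverse to h, so every y ∈ ℤ/119ℤ has a preimage.
So h is surjective.
Since h is surjective, we find h⁻¹(17): we need 12x ≡ 17 − 76 ≡ 60 (mod 119). Using 12⁻¹ = 10: x ≡ 10·60 = 600 = 5·119 + 5, so x = 5.
Check: h(5) = 12·5 + 76 = 136 = 1·119 + 17 ≡ 17 (mod 119).

5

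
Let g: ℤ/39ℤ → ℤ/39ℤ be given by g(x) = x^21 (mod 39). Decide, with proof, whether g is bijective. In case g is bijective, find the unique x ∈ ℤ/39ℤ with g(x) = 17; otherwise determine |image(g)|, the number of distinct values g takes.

15

g(2): Repeated squaring mod 39: 2^1 ≡ 2, 2^2 ≡ 2² = 4, 2^4 ≡ 4² = 16, 2^8 ≡ 16² = 256 ≡ 22, 2^16 ≡ 22² = 484 ≡ 16. Since 21 = 16 + 4 + 1, 2^21 ≡ 16·16·2: 16·16 = 256 ≡ 22, then 22·2 = 44 ≡ 5. So 2^21 ≡ 5 (mod 39).
g(5): Repeated squaring mod 39: 5^1 ≡ 5, 5^2 ≡ 5² = 25, 5^4 ≡ 25² = 625 ≡ 1, 5^8 ≡ 1² = 1, 5^16 ≡ 1² = 1. Since 21 = 16 + 4 + 1, 5^21 ≡ 1·1·5: 1·1 = 1, then 1·5 = 5. So 5^21 ≡ 5 (mod 39).
So g(2) = g(5) = 5 while 2 ≠ 5, therefore g is not injective, hence not bijective.
Since g is not bijective, we determine |image(g)|. Computing x^21 mod 39 for each x (by repeated squaring, reducing mod 39 at every step), the values g(0), g(1), …, g(38) are: 0, 1, 5, 27, 25, 5, 18, 34, 8, 27, 25, 8, 12, 13, 14, 18, 1, 38, 18, 31, 8, 21, 1, 38, 21, 25, 26, 27, 31, 14, 12, 31, 5, 21, 34, 14, 12, 34, 38.
The distinct values are {0, 1, 5, 8, 12, 13, 14, 18, 21, 25, 26, 27, 31, 34, 38}; there are 15 of them.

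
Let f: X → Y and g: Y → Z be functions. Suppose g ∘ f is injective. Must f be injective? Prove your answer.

injective

Suppose f(x_1) = f(x_2). Applying g: (g ∘ f)(x_1) = (g ∘ f)(x_2). Since g ∘ f is injective, x_1 = x_2. So f is injective.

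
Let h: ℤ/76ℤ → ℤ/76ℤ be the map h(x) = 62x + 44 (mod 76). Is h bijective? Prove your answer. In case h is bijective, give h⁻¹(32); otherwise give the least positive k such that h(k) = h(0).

We have gcd(62, 76) = 2 > 1. Taking a = 0 and b = 38: h(0) = 44 and h(38) = 62·38 + 44 = 2400 ≡ 44 (mod 76).
So h(0) = h(38) while 0 ≠ 38, thus h is not injective, hence not bijective.
Since h is not bijective, we find the least positive k with h(k) = h(0): this means 62k ≡ 0 (mod 76), i.e. 76 ∣ 62k. Since gcd(62, 76) = 2, dividing through by 2 this holds exactly when 38 ∣ 31k, and as gcd(31, 38) = 1, exactly when 38 ∣ k.
The smallest positive such k is 38.

38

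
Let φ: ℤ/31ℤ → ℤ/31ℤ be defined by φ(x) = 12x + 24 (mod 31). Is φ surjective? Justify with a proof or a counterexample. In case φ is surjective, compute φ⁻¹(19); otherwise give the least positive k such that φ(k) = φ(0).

Since gcd(12, 31) = 1, 12 is invertible modulo 31. Euclid's algorithm: 31 = 2·12 + 7, 12 = 1·7 + 5, 7 = 1·5 + 2, 5 = 2·2 + 1; back-substituting gives 1 = 13·12 − 5·31, so 12⁻¹ ≡ 13 (mod 31).
Then y ↦ 13(y − 24) is a two-sided inverse to φ, so every y ∈ ℤ/31ℤ has a preimage.
So φ is surjective.
Since φ is surjective, we compute φ⁻¹(19): solve 12x + 24 ≡ 19 (mod 31), i.e. 12x ≡ 26 (mod 31).
Multiplying by 12⁻¹ = 13 gives x ≡ 13·26 = 338 = 10·31 + 28 ≡ 28 (mod 31).
Check: φ(28) = 12·28 + 24 = 360 = 11·31 + 19 ≡ 19 (mod 31).

28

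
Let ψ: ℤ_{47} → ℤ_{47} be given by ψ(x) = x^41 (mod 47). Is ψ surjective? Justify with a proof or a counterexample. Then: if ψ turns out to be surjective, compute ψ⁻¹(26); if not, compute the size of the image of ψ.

Since 47 is prime, the nonzero elements of ℤ_{47} form a cyclic group of order 46.
As gcd(41, 46) = 1, raising to the 41st power is a bijection on this group: if s^41 ≡ t^41 then (st^{−1})^41 = 1, and the only element of order dividing gcd(41, 46) = 1 is 1, so s = t.
With ψ(0) = 0 this makes ψ injective on all of ℤ_{47}, hence bijective (finite equal-size domain and codomain). In particular ψ is surjective.
Since ψ is surjective, we find the preimage of 26. The inverse of x ↦ x^41 on (ℤ_{47})^× is x ↦ x^9, because 41·9 = 369 = 8·46 + 1 ≡ 1 (mod 46) and x^{46} = 1 for x ≠ 0 (Fermat). So ψ⁻¹(26) = 26^9 mod 47.
Repeated squaring mod 47: 26^1 ≡ 26, 26^2 ≡ 26² = 676 ≡ 18, 26^4 ≡ 18² = 324 ≡ 42, 26^8 ≡ 42² = 1764 ≡ 25. Since 9 = 8 + 1, 26^9 ≡ 25·26: 25·26 = 650 ≡ 39. So 26^9 ≡ 39 (mod 47).
Hence ψ⁻¹(26) = 39.

39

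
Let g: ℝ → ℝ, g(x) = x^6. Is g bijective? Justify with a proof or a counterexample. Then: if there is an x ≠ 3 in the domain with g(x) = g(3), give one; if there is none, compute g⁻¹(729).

g(3) = 729 = (−3)^6 = g(−3) (since 6 is even), with 3 ≠ −3. So g is not injective, hence not bijective.
For the follow-up, such an x exists: taking x = −3 ∈ ℝ gives g(−3) = 729 = g(3) with −3 ≠ 3.

-3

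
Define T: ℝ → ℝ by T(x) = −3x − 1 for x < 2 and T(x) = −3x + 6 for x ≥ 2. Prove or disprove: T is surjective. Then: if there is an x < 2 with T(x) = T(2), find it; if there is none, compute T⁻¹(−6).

-1/3

Both pieces are strictly decreasing (slopes −3 and −3), so each is injective on its own interval.
The left piece maps (−∞, 2) onto (−7, ∞); the right piece maps [2, ∞) onto (−∞, 0].
The union (−7, ∞) ∪ (−∞, 0] covers ℝ, so T is surjective.
For the follow-up: the images overlap, so an x < 2 with T(x) = T(2) exists. T(2) = 0; solving −3x − 1 = 0 for x < 2 gives x = (0 + 1)/(−3) = −1/3.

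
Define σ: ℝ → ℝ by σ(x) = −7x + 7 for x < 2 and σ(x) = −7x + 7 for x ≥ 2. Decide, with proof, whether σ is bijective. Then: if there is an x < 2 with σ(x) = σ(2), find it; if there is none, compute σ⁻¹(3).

Both pieces are strictly decreasing (slopes −7 and −7), so each is injective on its own interval.
The left piece maps (−∞, 2) onto (−7, ∞); the right piece maps [2, ∞) onto (−∞, −7].
Since −7 = −7, the images partition ℝ: σ is injective and surjective, hence bijective.
Because the two images are disjoint, no x < 2 has σ(x) = σ(2), so we compute σ⁻¹(3): 3 lies in (−7, ∞), so solve −7x + 7 = 3: x = (3 − 7)/(−7) = 4/7.

4/7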